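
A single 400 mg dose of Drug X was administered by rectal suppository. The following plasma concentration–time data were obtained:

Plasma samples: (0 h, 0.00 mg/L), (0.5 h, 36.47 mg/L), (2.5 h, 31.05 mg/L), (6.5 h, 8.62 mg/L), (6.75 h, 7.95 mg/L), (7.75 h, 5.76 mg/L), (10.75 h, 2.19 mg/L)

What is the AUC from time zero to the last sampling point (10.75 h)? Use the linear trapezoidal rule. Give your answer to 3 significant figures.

Trapezoidal AUC_0→10.75:
  [0→0.5]: (0.00+36.47)/2 × 0.5 = 9.1175
  [0.5→2.5]: (36.47+31.05)/2 × 2 = 67.52
  [2.5→6.5]: (31.05+8.62)/2 × 4 = 79.34
  [6.5→6.75]: (8.62+7.95)/2 × 0.25 = 2.07125
  [6.75→7.75]: (7.95+5.76)/2 × 1 = 6.855
  [7.75→10.75]: (5.76+2.19)/2 × 3 = 11.925
  Sum = 176.82875 mg/L·h

AUC = 177 mg/L·h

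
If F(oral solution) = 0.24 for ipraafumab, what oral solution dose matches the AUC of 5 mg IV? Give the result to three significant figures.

For equal systemic exposure: F × D_ev = D_iv
D_ev = D_iv / F = 5 / 0.24 = 20.8333 mg

D_oral = 20.8 mg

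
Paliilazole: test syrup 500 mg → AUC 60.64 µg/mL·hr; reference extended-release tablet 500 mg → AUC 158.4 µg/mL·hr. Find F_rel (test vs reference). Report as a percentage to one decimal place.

F_rel = 38.3%

F_rel = (AUC_test/D_test) / (AUC_ref/D_ref)
      = (60.64/500) / (158.4/500)
      = 0.12128 / 0.3168 = 0.3828 = 38.28%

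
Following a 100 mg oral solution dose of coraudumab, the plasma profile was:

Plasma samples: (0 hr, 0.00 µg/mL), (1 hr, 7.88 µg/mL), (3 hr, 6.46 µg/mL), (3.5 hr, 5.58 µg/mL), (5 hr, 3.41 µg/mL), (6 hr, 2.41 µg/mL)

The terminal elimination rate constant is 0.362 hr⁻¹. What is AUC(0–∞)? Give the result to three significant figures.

AUC = 37.6 µg/mL·hr

Trapezoidal AUC_0→6:
  [0→1]: (0.00+7.88)/2 × 1 = 3.94
  [1→3]: (7.88+6.46)/2 × 2 = 14.34
  [3→3.5]: (6.46+5.58)/2 × 0.5 = 3.01
  [3.5→5]: (5.58+3.41)/2 × 1.5 = 6.7425
  [5→6]: (3.41+2.41)/2 × 1 = 2.91
  Sum = 30.9425 µg/mL·hr
Extrapolated tail: C_last / k_e = 2.41 / 0.362 = 6.657
AUC_0→∞ = 30.9425 + 6.657 = 37.5995 µg/mL·hr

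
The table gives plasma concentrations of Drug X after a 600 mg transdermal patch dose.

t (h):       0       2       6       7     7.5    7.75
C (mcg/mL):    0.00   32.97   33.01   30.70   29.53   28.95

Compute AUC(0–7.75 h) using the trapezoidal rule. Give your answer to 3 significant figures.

Trapezoidal AUC_0→7.75:
  [0→2]: (0.00+32.97)/2 × 2 = 32.97
  [2→6]: (32.97+33.01)/2 × 4 = 131.96
  [6→7]: (33.01+30.70)/2 × 1 = 31.855
  [7→7.5]: (30.70+29.53)/2 × 0.5 = 15.0575
  [7.5→7.75]: (29.53+28.95)/2 × 0.25 = 7.31
  Sum = 219.1525 mcg/mL·h

AUC = 219 mcg/mL·h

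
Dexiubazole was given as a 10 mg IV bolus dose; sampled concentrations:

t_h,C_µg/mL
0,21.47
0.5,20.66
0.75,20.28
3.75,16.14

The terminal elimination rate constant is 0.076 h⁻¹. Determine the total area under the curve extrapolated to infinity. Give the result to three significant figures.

AUC = 283 µg/mL·h

Trapezoidal AUC_0→3.75:
  [0→0.5]: (21.47+20.66)/2 × 0.5 = 10.5325
  [0.5→0.75]: (20.66+20.28)/2 × 0.25 = 5.1175
  [0.75→3.75]: (20.28+16.14)/2 × 3 = 54.63
  Sum = 70.28 µg/mL·h
Extrapolated tail: C_last / k_e = 16.14 / 0.076 = 212.368
AUC_0→∞ = 70.28 + 212.368 = 282.648 µg/mL·h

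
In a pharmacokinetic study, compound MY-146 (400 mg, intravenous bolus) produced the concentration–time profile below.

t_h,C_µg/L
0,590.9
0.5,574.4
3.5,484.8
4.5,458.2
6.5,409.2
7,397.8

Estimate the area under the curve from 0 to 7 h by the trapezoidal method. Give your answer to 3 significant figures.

Trapezoidal AUC_0→7:
  [0→0.5]: (590.9+574.4)/2 × 0.5 = 291.325
  [0.5→3.5]: (574.4+484.8)/2 × 3 = 1588.8
  [3.5→4.5]: (484.8+458.2)/2 × 1 = 471.5
  [4.5→6.5]: (458.2+409.2)/2 × 2 = 867.4
  [6.5→7]: (409.2+397.8)/2 × 0.5 = 201.75
  Sum = 3420.775 µg/L·h

AUC = 3420 µg/L·h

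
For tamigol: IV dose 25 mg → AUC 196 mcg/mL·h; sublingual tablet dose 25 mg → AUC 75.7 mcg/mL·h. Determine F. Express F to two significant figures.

F = 0.39

F = (AUC_ev / D_ev) / (AUC_iv / D_iv)
  = (75.7/25) / (196/25)
  = 3.028 / 7.84 = 0.3862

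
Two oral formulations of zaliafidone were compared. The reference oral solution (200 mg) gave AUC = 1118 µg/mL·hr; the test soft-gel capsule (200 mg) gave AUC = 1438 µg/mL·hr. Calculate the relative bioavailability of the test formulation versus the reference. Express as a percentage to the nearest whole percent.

F_rel = 129%

F_rel = (AUC_test/D_test) / (AUC_ref/D_ref)
      = (1438/200) / (1118/200)
      = 7.19 / 5.59 = 1.2862 = 128.62%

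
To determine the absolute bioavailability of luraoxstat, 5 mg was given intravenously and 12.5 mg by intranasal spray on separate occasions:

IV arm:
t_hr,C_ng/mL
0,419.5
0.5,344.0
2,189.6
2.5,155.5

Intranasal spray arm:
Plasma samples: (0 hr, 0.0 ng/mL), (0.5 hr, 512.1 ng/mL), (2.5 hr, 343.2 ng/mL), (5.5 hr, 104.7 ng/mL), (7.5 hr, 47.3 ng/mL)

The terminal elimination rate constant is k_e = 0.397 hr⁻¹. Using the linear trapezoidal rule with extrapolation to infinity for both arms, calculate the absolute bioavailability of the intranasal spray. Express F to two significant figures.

F = 0.72

Trapezoidal AUC_0→2.5 (IV):
  [0→0.5]: (419.5+344.0)/2 × 0.5 = 190.875
  [0.5→2]: (344.0+189.6)/2 × 1.5 = 400.2
  [2→2.5]: (189.6+155.5)/2 × 0.5 = 86.275
  Sum = 677.35 ng/mL·hr
IV tail: 155.5/0.397 = 391.688; AUC_iv,0→∞ = 677.35 + 391.688 = 1069.038 ng/mL·hr
Trapezoidal AUC_0→7.5 (intranasal spray):
  [0→0.5]: (0.0+512.1)/2 × 0.5 = 128.025
  [0.5→2.5]: (512.1+343.2)/2 × 2 = 855.3
  [2.5→5.5]: (343.2+104.7)/2 × 3 = 671.85
  [5.5→7.5]: (104.7+47.3)/2 × 2 = 152.0
  Sum = 1807.175 ng/mL·hr
intranasal spray tail: 47.3/0.397 = 119.144; AUC_ev,0→∞ = 1807.175 + 119.144 = 1926.319 ng/mL·hr
F = (AUC_ev/D_ev)/(AUC_iv/D_iv) = (1926.319/12.5)/(1069.038/5) = 154.10552/213.8076 = 0.7208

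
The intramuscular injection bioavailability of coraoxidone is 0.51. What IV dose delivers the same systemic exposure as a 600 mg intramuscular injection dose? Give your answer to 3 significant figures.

D_iv = 306 mg

Systemic exposure from an extravascular dose = F × D_ev, so the equivalent IV dose is F × D_ev.
D_iv = F × D_ev = 0.51 × 600 = 306 mg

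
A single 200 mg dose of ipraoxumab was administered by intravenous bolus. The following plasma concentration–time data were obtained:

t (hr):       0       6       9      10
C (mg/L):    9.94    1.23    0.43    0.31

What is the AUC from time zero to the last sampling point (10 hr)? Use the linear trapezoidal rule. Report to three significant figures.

Trapezoidal AUC_0→10:
  [0→6]: (9.94+1.23)/2 × 6 = 33.51
  [6→9]: (1.23+0.43)/2 × 3 = 2.49
  [9→10]: (0.43+0.31)/2 × 1 = 0.37
  Sum = 36.37 mg/L·hr

AUC = 36.4 mg/L·hr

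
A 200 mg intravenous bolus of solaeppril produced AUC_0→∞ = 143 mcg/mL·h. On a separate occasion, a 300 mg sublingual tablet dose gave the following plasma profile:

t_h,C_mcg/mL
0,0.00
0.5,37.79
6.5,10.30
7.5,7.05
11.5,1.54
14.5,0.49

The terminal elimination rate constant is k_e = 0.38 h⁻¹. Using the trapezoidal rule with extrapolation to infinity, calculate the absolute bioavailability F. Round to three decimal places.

F = 0.857

Trapezoidal AUC_0→14.5 (sublingual tablet):
  [0→0.5]: (0.00+37.79)/2 × 0.5 = 9.4475
  [0.5→6.5]: (37.79+10.30)/2 × 6 = 144.27
  [6.5→7.5]: (10.30+7.05)/2 × 1 = 8.675
  [7.5→11.5]: (7.05+1.54)/2 × 4 = 17.18
  [11.5→14.5]: (1.54+0.49)/2 × 3 = 3.045
  Sum = 182.6175 mcg/mL·h
Tail: C_last/k_e = 0.49/0.38 = 1.289
AUC_0→∞ (sublingual tablet) = 182.6175 + 1.289 = 183.9065 mcg/mL·h
F = (AUC_ev/D_ev)/(AUC_iv/D_iv) = (183.9065/300)/(143/200) = 0.613022/0.715 = 0.8574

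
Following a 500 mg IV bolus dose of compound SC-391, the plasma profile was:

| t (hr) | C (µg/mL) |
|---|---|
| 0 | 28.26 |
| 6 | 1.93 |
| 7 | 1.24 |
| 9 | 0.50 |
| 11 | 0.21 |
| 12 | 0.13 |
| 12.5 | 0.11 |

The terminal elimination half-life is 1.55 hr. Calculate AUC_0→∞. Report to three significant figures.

AUC = 95.1 µg/mL·hr

Trapezoidal AUC_0→12.5:
  [0→6]: (28.26+1.93)/2 × 6 = 90.57
  [6→7]: (1.93+1.24)/2 × 1 = 1.585
  [7→9]: (1.24+0.50)/2 × 2 = 1.74
  [9→11]: (0.50+0.21)/2 × 2 = 0.71
  [11→12]: (0.21+0.13)/2 × 1 = 0.17
  [12→12.5]: (0.13+0.11)/2 × 0.5 = 0.06
  Sum = 94.835 µg/mL·hr
k_e = ln2 / t½ = 0.693147 / 1.55 = 0.4472 hr^-1
Extrapolated tail: C_last / k_e = 0.11 / 0.4472 = 0.246
AUC_0→∞ = 94.835 + 0.246 = 95.081 µg/mL·hr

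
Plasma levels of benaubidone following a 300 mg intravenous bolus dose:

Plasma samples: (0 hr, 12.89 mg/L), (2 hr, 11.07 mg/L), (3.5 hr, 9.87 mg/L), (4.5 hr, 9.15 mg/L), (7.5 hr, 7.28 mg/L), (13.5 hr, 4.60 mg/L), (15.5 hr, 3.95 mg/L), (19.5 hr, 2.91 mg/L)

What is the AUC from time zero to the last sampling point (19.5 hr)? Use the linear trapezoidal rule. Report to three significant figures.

Trapezoidal AUC_0→19.5:
  [0→2]: (12.89+11.07)/2 × 2 = 23.96
  [2→3.5]: (11.07+9.87)/2 × 1.5 = 15.705
  [3.5→4.5]: (9.87+9.15)/2 × 1 = 9.51
  [4.5→7.5]: (9.15+7.28)/2 × 3 = 24.645
  [7.5→13.5]: (7.28+4.60)/2 × 6 = 35.64
  [13.5→15.5]: (4.60+3.95)/2 × 2 = 8.55
  [15.5→19.5]: (3.95+2.91)/2 × 4 = 13.72
  Sum = 131.73 mg/L·hr

AUC = 132 mg/L·hr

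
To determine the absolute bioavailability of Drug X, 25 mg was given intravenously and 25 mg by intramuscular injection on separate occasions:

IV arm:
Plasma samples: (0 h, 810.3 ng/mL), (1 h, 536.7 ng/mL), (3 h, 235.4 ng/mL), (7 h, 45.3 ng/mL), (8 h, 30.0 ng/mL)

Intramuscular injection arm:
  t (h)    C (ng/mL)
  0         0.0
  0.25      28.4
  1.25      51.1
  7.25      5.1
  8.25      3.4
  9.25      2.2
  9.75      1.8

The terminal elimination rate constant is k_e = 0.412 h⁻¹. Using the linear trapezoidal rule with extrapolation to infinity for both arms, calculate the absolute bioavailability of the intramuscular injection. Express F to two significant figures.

F = 0.11

Trapezoidal AUC_0→8 (IV):
  [0→1]: (810.3+536.7)/2 × 1 = 673.5
  [1→3]: (536.7+235.4)/2 × 2 = 772.1
  [3→7]: (235.4+45.3)/2 × 4 = 561.4
  [7→8]: (45.3+30.0)/2 × 1 = 37.65
  Sum = 2044.65 ng/mL·h
IV tail: 30.0/0.412 = 72.816; AUC_iv,0→∞ = 2044.65 + 72.816 = 2117.466 ng/mL·h
Trapezoidal AUC_0→9.75 (intramuscular injection):
  [0→0.25]: (0.0+28.4)/2 × 0.25 = 3.55
  [0.25→1.25]: (28.4+51.1)/2 × 1 = 39.75
  [1.25→7.25]: (51.1+5.1)/2 × 6 = 168.6
  [7.25→8.25]: (5.1+3.4)/2 × 1 = 4.25
  [8.25→9.25]: (3.4+2.2)/2 × 1 = 2.8
  [9.25→9.75]: (2.2+1.8)/2 × 0.5 = 1.0
  Sum = 219.95 ng/mL·h
intramuscular injection tail: 1.8/0.412 = 4.369; AUC_ev,0→∞ = 219.95 + 4.369 = 224.319 ng/mL·h
F = (AUC_ev/D_ev)/(AUC_iv/D_iv) = (224.319/25)/(2117.466/25) = 8.97276/84.69864 = 0.1059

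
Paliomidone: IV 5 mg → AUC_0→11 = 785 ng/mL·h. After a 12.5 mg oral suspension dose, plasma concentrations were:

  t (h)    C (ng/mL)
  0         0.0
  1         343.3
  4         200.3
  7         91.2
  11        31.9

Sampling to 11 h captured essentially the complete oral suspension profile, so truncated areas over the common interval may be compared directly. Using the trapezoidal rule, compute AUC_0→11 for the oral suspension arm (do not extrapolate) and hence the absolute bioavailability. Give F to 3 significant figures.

F = 0.851

Trapezoidal AUC_0→11 (oral suspension):
  [0→1]: (0.0+343.3)/2 × 1 = 171.65
  [1→4]: (343.3+200.3)/2 × 3 = 815.4
  [4→7]: (200.3+91.2)/2 × 3 = 437.25
  [7→11]: (91.2+31.9)/2 × 4 = 246.2
  Sum = 1670.5 ng/mL·h
F = (AUC_ev/D_ev)/(AUC_iv/D_iv) = (1670.5/12.5)/(785/5) = 133.64/157 = 0.8512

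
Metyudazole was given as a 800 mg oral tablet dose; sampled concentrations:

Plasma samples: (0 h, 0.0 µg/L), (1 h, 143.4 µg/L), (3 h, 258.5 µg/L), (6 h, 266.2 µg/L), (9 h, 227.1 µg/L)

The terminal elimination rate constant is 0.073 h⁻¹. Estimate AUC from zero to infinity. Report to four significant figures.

Trapezoidal AUC_0→9:
  [0→1]: (0.0+143.4)/2 × 1 = 71.7
  [1→3]: (143.4+258.5)/2 × 2 = 401.9
  [3→6]: (258.5+266.2)/2 × 3 = 787.05
  [6→9]: (266.2+227.1)/2 × 3 = 739.95
  Sum = 2000.6 µg/L·h
Extrapolated tail: C_last / k_e = 227.1 / 0.073 = 3110.959
AUC_0→∞ = 2000.6 + 3110.959 = 5111.559 µg/L·h

AUC = 5112 µg/L·h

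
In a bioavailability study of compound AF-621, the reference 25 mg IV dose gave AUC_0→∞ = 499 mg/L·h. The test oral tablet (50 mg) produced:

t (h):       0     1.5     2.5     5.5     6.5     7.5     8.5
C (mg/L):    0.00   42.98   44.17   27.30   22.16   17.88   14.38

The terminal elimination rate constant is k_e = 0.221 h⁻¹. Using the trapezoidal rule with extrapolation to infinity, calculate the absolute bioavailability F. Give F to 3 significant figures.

Trapezoidal AUC_0→8.5 (oral tablet):
  [0→1.5]: (0.00+42.98)/2 × 1.5 = 32.235
  [1.5→2.5]: (42.98+44.17)/2 × 1 = 43.575
  [2.5→5.5]: (44.17+27.30)/2 × 3 = 107.205
  [5.5→6.5]: (27.30+22.16)/2 × 1 = 24.73
  [6.5→7.5]: (22.16+17.88)/2 × 1 = 20.02
  [7.5→8.5]: (17.88+14.38)/2 × 1 = 16.13
  Sum = 243.895 mg/L·h
Tail: C_last/k_e = 14.38/0.221 = 65.068
AUC_0→∞ (oral tablet) = 243.895 + 65.068 = 308.963 mg/L·h
F = (AUC_ev/D_ev)/(AUC_iv/D_iv) = (308.963/50)/(499/25) = 6.17926/19.96 = 0.3096

F = 0.310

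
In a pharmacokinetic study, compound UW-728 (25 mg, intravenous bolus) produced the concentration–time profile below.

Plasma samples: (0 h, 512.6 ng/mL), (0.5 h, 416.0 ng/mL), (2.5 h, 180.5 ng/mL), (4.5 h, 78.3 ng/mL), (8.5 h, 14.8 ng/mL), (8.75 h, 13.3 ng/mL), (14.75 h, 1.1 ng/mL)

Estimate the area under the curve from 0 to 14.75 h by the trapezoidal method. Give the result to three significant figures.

Trapezoidal AUC_0→14.75:
  [0→0.5]: (512.6+416.0)/2 × 0.5 = 232.15
  [0.5→2.5]: (416.0+180.5)/2 × 2 = 596.5
  [2.5→4.5]: (180.5+78.3)/2 × 2 = 258.8
  [4.5→8.5]: (78.3+14.8)/2 × 4 = 186.2
  [8.5→8.75]: (14.8+13.3)/2 × 0.25 = 3.5125
  [8.75→14.75]: (13.3+1.1)/2 × 6 = 43.2
  Sum = 1320.3625 ng/mL·h

AUC = 1320 ng/mL·h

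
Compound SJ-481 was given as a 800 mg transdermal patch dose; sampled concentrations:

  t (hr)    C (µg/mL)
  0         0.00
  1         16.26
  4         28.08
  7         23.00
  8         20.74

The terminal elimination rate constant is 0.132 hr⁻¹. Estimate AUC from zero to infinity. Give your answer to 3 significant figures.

Trapezoidal AUC_0→8:
  [0→1]: (0.00+16.26)/2 × 1 = 8.13
  [1→4]: (16.26+28.08)/2 × 3 = 66.51
  [4→7]: (28.08+23.00)/2 × 3 = 76.62
  [7→8]: (23.00+20.74)/2 × 1 = 21.87
  Sum = 173.13 µg/mL·hr
Extrapolated tail: C_last / k_e = 20.74 / 0.132 = 157.121
AUC_0→∞ = 173.13 + 157.121 = 330.251 µg/mL·hr

AUC = 330 µg/mL·hr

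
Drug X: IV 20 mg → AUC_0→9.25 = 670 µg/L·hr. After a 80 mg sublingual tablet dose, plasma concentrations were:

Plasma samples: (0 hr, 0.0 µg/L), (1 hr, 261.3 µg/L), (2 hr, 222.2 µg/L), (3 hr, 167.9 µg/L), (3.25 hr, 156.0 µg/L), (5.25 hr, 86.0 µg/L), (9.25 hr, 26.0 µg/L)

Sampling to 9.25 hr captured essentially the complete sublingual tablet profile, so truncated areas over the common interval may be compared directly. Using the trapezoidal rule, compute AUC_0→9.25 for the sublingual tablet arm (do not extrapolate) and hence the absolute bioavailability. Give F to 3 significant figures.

Trapezoidal AUC_0→9.25 (sublingual tablet):
  [0→1]: (0.0+261.3)/2 × 1 = 130.65
  [1→2]: (261.3+222.2)/2 × 1 = 241.75
  [2→3]: (222.2+167.9)/2 × 1 = 195.05
  [3→3.25]: (167.9+156.0)/2 × 0.25 = 40.4875
  [3.25→5.25]: (156.0+86.0)/2 × 2 = 242.0
  [5.25→9.25]: (86.0+26.0)/2 × 4 = 224.0
  Sum = 1073.9375 µg/L·hr
F = (AUC_ev/D_ev)/(AUC_iv/D_iv) = (1073.9375/80)/(670/20) = 13.4242/33.5 = 0.4007

F = 0.401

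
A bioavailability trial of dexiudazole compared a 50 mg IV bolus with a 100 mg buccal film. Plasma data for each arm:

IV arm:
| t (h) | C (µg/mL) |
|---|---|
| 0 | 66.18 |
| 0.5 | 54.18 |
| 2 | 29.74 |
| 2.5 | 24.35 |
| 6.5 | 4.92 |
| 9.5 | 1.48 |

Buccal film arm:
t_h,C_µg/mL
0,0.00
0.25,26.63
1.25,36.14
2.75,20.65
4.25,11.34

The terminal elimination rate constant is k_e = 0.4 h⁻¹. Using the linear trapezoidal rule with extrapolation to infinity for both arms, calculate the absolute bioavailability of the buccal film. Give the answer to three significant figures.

F = 0.363

Trapezoidal AUC_0→9.5 (IV):
  [0→0.5]: (66.18+54.18)/2 × 0.5 = 30.09
  [0.5→2]: (54.18+29.74)/2 × 1.5 = 62.94
  [2→2.5]: (29.74+24.35)/2 × 0.5 = 13.5225
  [2.5→6.5]: (24.35+4.92)/2 × 4 = 58.54
  [6.5→9.5]: (4.92+1.48)/2 × 3 = 9.6
  Sum = 174.6925 µg/mL·h
IV tail: 1.48/0.4 = 3.700; AUC_iv,0→∞ = 174.6925 + 3.700 = 178.3925 µg/mL·h
Trapezoidal AUC_0→4.25 (buccal film):
  [0→0.25]: (0.00+26.63)/2 × 0.25 = 3.32875
  [0.25→1.25]: (26.63+36.14)/2 × 1 = 31.385
  [1.25→2.75]: (36.14+20.65)/2 × 1.5 = 42.5925
  [2.75→4.25]: (20.65+11.34)/2 × 1.5 = 23.9925
  Sum = 101.29875 µg/mL·h
buccal film tail: 11.34/0.4 = 28.350; AUC_ev,0→∞ = 101.29875 + 28.350 = 129.64875 µg/mL·h
F = (AUC_ev/D_ev)/(AUC_iv/D_iv) = (129.64875/100)/(178.3925/50) = 1.2964875/3.56785 = 0.3634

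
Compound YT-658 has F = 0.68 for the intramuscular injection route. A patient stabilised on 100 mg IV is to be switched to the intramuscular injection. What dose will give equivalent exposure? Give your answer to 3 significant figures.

D_intramuscular = 147 mg

For equal systemic exposure: F × D_ev = D_iv
D_ev = D_iv / F = 100 / 0.68 = 147.059 mg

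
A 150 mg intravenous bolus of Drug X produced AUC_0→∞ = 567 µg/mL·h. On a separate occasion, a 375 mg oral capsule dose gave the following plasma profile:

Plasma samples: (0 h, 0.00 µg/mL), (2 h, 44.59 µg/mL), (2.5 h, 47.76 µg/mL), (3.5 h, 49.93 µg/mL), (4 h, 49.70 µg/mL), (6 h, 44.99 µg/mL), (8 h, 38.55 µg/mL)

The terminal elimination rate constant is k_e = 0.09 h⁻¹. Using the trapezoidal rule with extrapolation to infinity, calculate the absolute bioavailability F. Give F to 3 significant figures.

F = 0.528

Trapezoidal AUC_0→8 (oral capsule):
  [0→2]: (0.00+44.59)/2 × 2 = 44.59
  [2→2.5]: (44.59+47.76)/2 × 0.5 = 23.0875
  [2.5→3.5]: (47.76+49.93)/2 × 1 = 48.845
  [3.5→4]: (49.93+49.70)/2 × 0.5 = 24.9075
  [4→6]: (49.70+44.99)/2 × 2 = 94.69
  [6→8]: (44.99+38.55)/2 × 2 = 83.54
  Sum = 319.66 µg/mL·h
Tail: C_last/k_e = 38.55/0.09 = 428.333
AUC_0→∞ (oral capsule) = 319.66 + 428.333 = 747.993 µg/mL·h
F = (AUC_ev/D_ev)/(AUC_iv/D_iv) = (747.993/375)/(567/150) = 1.994648/3.78 = 0.5277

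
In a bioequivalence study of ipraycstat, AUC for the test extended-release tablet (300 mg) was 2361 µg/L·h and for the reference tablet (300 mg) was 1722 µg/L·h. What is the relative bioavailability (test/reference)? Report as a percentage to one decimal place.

F_rel = 137.1%

F_rel = (AUC_test/D_test) / (AUC_ref/D_ref)
      = (2361/300) / (1722/300)
      = 7.87 / 5.74 = 1.3711 = 137.11%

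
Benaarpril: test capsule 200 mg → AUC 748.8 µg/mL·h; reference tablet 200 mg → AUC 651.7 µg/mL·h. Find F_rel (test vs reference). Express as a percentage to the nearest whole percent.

F_rel = 115%

F_rel = (AUC_test/D_test) / (AUC_ref/D_ref)
      = (748.8/200) / (651.7/200)
      = 3.744 / 3.2585 = 1.1490 = 114.90%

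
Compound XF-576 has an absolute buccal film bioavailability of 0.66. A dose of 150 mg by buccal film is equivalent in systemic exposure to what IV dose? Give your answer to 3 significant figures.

Systemic exposure from an extravascular dose = F × D_ev, so the equivalent IV dose is F × D_ev.
D_iv = F × D_ev = 0.66 × 150 = 99 mg

D_iv = 99.0 mg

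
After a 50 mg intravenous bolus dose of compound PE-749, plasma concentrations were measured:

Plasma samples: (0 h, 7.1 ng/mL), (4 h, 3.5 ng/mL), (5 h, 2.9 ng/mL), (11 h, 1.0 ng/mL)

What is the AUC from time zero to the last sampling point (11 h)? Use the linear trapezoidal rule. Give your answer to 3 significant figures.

AUC = 36.1 ng/mL·h

Trapezoidal AUC_0→11:
  [0→4]: (7.1+3.5)/2 × 4 = 21.2
  [4→5]: (3.5+2.9)/2 × 1 = 3.2
  [5→11]: (2.9+1.0)/2 × 6 = 11.7
  Sum = 36.1 ng/mL·h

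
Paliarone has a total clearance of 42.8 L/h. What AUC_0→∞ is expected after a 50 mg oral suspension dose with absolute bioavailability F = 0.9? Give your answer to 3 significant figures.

AUC_0→∞ = F × Dose / CL
        = 0.9 × 50 / 42.8 = 1.0514 mg/L·h

AUC = 1.05 mg/L·h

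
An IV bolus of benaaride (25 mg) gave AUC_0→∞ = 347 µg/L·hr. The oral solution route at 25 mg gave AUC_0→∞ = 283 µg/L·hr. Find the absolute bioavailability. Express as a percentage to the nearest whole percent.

F = (AUC_ev / D_ev) / (AUC_iv / D_iv)
  = (283/25) / (347/25)
  = 11.32 / 13.88 = 0.8156
  = 81.56%

F = 82%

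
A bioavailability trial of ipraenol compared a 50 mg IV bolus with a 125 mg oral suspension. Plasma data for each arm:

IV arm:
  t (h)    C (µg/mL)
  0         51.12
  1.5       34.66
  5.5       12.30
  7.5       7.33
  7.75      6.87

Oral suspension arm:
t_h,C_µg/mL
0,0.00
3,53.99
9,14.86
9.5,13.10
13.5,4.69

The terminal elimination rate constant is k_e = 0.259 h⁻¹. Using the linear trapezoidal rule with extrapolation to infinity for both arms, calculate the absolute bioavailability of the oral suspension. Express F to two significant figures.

Trapezoidal AUC_0→7.75 (IV):
  [0→1.5]: (51.12+34.66)/2 × 1.5 = 64.335
  [1.5→5.5]: (34.66+12.30)/2 × 4 = 93.92
  [5.5→7.5]: (12.30+7.33)/2 × 2 = 19.63
  [7.5→7.75]: (7.33+6.87)/2 × 0.25 = 1.775
  Sum = 179.66 µg/mL·h
IV tail: 6.87/0.259 = 26.525; AUC_iv,0→∞ = 179.66 + 26.525 = 206.185 µg/mL·h
Trapezoidal AUC_0→13.5 (oral suspension):
  [0→3]: (0.00+53.99)/2 × 3 = 80.985
  [3→9]: (53.99+14.86)/2 × 6 = 206.55
  [9→9.5]: (14.86+13.10)/2 × 0.5 = 6.99
  [9.5→13.5]: (13.10+4.69)/2 × 4 = 35.58
  Sum = 330.105 µg/mL·h
oral suspension tail: 4.69/0.259 = 18.108; AUC_ev,0→∞ = 330.105 + 18.108 = 348.213 µg/mL·h
F = (AUC_ev/D_ev)/(AUC_iv/D_iv) = (348.213/125)/(206.185/50) = 2.785704/4.1237 = 0.6755

F = 0.68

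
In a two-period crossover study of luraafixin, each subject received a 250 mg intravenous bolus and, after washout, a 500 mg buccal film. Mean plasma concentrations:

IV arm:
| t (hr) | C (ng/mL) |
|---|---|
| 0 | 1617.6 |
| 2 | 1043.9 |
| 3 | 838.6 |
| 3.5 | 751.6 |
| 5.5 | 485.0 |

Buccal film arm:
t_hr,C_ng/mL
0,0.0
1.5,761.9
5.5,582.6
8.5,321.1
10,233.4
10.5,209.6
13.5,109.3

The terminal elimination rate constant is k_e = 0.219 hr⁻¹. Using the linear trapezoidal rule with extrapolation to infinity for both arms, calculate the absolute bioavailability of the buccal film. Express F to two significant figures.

F = 0.41

Trapezoidal AUC_0→5.5 (IV):
  [0→2]: (1617.6+1043.9)/2 × 2 = 2661.5
  [2→3]: (1043.9+838.6)/2 × 1 = 941.25
  [3→3.5]: (838.6+751.6)/2 × 0.5 = 397.55
  [3.5→5.5]: (751.6+485.0)/2 × 2 = 1236.6
  Sum = 5236.9 ng/mL·hr
IV tail: 485.0/0.219 = 2214.612; AUC_iv,0→∞ = 5236.9 + 2214.612 = 7451.512 ng/mL·hr
Trapezoidal AUC_0→13.5 (buccal film):
  [0→1.5]: (0.0+761.9)/2 × 1.5 = 571.425
  [1.5→5.5]: (761.9+582.6)/2 × 4 = 2689.0
  [5.5→8.5]: (582.6+321.1)/2 × 3 = 1355.55
  [8.5→10]: (321.1+233.4)/2 × 1.5 = 415.875
  [10→10.5]: (233.4+209.6)/2 × 0.5 = 110.75
  [10.5→13.5]: (209.6+109.3)/2 × 3 = 478.35
  Sum = 5620.95 ng/mL·hr
buccal film tail: 109.3/0.219 = 499.087; AUC_ev,0→∞ = 5620.95 + 499.087 = 6120.037 ng/mL·hr
F = (AUC_ev/D_ev)/(AUC_iv/D_iv) = (6120.037/500)/(7451.512/250) = 12.240074/29.806048 = 0.4107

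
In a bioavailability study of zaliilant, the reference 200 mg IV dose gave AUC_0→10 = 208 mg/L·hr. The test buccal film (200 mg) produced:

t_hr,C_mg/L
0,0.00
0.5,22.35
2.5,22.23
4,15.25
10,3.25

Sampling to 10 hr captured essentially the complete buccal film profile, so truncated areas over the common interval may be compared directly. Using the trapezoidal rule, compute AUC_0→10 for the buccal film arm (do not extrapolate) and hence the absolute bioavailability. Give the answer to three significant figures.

Trapezoidal AUC_0→10 (buccal film):
  [0→0.5]: (0.00+22.35)/2 × 0.5 = 5.5875
  [0.5→2.5]: (22.35+22.23)/2 × 2 = 44.58
  [2.5→4]: (22.23+15.25)/2 × 1.5 = 28.11
  [4→10]: (15.25+3.25)/2 × 6 = 55.5
  Sum = 133.7775 mg/L·hr
F = (AUC_ev/D_ev)/(AUC_iv/D_iv) = (133.7775/200)/(208/200) = 0.6688875/1.04 = 0.6432

F = 0.643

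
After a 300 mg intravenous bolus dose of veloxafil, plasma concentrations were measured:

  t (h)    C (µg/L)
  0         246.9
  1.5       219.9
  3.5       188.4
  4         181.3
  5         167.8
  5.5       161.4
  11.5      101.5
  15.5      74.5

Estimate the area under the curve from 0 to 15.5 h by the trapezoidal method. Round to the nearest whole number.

Trapezoidal AUC_0→15.5:
  [0→1.5]: (246.9+219.9)/2 × 1.5 = 350.1
  [1.5→3.5]: (219.9+188.4)/2 × 2 = 408.3
  [3.5→4]: (188.4+181.3)/2 × 0.5 = 92.425
  [4→5]: (181.3+167.8)/2 × 1 = 174.55
  [5→5.5]: (167.8+161.4)/2 × 0.5 = 82.3
  [5.5→11.5]: (161.4+101.5)/2 × 6 = 788.7
  [11.5→15.5]: (101.5+74.5)/2 × 4 = 352.0
  Sum = 2248.375 µg/L·h

AUC = 2248 µg/L·h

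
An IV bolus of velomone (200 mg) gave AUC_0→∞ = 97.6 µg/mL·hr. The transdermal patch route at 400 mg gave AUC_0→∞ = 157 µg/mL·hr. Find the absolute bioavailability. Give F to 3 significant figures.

F = 0.804

F = (AUC_ev / D_ev) / (AUC_iv / D_iv)
  = (157/400) / (97.6/200)
  = 0.3925 / 0.488 = 0.8043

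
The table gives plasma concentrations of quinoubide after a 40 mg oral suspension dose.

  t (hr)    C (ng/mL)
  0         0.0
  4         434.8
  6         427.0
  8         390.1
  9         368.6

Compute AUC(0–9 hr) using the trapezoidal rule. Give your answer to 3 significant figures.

Trapezoidal AUC_0→9:
  [0→4]: (0.0+434.8)/2 × 4 = 869.6
  [4→6]: (434.8+427.0)/2 × 2 = 861.8
  [6→8]: (427.0+390.1)/2 × 2 = 817.1
  [8→9]: (390.1+368.6)/2 × 1 = 379.35
  Sum = 2927.85 ng/mL·hr

AUC = 2930 ng/mL·hr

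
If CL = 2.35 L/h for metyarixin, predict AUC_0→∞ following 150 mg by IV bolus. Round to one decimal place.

AUC = 63.8 mg/L·h

AUC_0→∞ = Dose_iv / CL
        = 150 / 2.35 = 63.8298 mg/L·h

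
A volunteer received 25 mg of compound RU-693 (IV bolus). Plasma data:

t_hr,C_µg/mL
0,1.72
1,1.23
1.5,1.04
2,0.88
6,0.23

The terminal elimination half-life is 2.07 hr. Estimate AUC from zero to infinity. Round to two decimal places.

Trapezoidal AUC_0→6:
  [0→1]: (1.72+1.23)/2 × 1 = 1.475
  [1→1.5]: (1.23+1.04)/2 × 0.5 = 0.5675
  [1.5→2]: (1.04+0.88)/2 × 0.5 = 0.48
  [2→6]: (0.88+0.23)/2 × 4 = 2.22
  Sum = 4.7425 µg/mL·hr
k_e = ln2 / t½ = 0.693147 / 2.07 = 0.3349 hr^-1
Extrapolated tail: C_last / k_e = 0.23 / 0.3349 = 0.687
AUC_0→∞ = 4.7425 + 0.687 = 5.4295 µg/mL·hr

AUC = 5.43 µg/mL·hr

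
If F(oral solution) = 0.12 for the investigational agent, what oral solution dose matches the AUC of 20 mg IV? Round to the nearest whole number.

For equal systemic exposure: F × D_ev = D_iv
D_ev = D_iv / F = 20 / 0.12 = 166.667 mg

D_oral = 167 mg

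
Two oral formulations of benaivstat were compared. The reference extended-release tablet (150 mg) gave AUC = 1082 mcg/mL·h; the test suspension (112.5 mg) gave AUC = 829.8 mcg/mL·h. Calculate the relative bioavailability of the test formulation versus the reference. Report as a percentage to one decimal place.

F_rel = 102.3%

F_rel = (AUC_test/D_test) / (AUC_ref/D_ref)
      = (829.8/112.5) / (1082/150)
      = 7.376 / 7.21333 = 1.0226 = 102.26%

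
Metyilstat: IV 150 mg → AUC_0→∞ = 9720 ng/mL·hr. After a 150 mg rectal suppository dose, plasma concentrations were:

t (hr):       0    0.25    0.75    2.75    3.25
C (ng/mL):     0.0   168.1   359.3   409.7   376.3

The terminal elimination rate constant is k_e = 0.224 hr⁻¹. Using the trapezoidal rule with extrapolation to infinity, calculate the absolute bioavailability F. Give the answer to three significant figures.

F = 0.288

Trapezoidal AUC_0→3.25 (rectal suppository):
  [0→0.25]: (0.0+168.1)/2 × 0.25 = 21.0125
  [0.25→0.75]: (168.1+359.3)/2 × 0.5 = 131.85
  [0.75→2.75]: (359.3+409.7)/2 × 2 = 769.0
  [2.75→3.25]: (409.7+376.3)/2 × 0.5 = 196.5
  Sum = 1118.3625 ng/mL·hr
Tail: C_last/k_e = 376.3/0.224 = 1679.911
AUC_0→∞ (rectal suppository) = 1118.3625 + 1679.911 = 2798.2735 ng/mL·hr
F = (AUC_ev/D_ev)/(AUC_iv/D_iv) = (2798.2735/150)/(9720/150) = 18.6552/64.8 = 0.2879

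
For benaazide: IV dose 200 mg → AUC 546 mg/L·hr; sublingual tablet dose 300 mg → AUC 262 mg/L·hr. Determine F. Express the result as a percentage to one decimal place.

F = 32.0%

F = (AUC_ev / D_ev) / (AUC_iv / D_iv)
  = (262/300) / (546/200)
  = 0.873333 / 2.73 = 0.3199
  = 31.99%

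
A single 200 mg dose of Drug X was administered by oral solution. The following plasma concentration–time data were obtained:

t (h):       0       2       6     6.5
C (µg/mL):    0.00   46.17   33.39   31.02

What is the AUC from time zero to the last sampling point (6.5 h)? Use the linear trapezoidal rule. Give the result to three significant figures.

AUC = 221 µg/mL·h

Trapezoidal AUC_0→6.5:
  [0→2]: (0.00+46.17)/2 × 2 = 46.17
  [2→6]: (46.17+33.39)/2 × 4 = 159.12
  [6→6.5]: (33.39+31.02)/2 × 0.5 = 16.1025
  Sum = 221.3925 µg/mL·h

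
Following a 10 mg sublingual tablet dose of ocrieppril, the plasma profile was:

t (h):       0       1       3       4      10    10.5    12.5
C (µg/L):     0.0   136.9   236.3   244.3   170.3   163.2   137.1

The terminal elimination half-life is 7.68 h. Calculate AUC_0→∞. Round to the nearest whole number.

Trapezoidal AUC_0→12.5:
  [0→1]: (0.0+136.9)/2 × 1 = 68.45
  [1→3]: (136.9+236.3)/2 × 2 = 373.2
  [3→4]: (236.3+244.3)/2 × 1 = 240.3
  [4→10]: (244.3+170.3)/2 × 6 = 1243.8
  [10→10.5]: (170.3+163.2)/2 × 0.5 = 83.375
  [10.5→12.5]: (163.2+137.1)/2 × 2 = 300.3
  Sum = 2309.425 µg/L·h
k_e = ln2 / t½ = 0.693147 / 7.68 = 0.0903 h^-1
Extrapolated tail: C_last / k_e = 137.1 / 0.0903 = 1518.272
AUC_0→∞ = 2309.425 + 1518.272 = 3827.697 µg/L·h

AUC = 3828 µg/L·h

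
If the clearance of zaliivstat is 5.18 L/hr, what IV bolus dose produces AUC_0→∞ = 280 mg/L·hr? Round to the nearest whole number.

Dose = 1450 mg

Dose_iv = CL × AUC_0→∞
     = 5.18 × 280 = 1450.4 mg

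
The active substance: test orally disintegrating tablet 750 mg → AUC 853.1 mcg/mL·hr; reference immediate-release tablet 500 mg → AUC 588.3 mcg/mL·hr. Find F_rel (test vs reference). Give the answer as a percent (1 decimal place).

F_rel = 96.7%

F_rel = (AUC_test/D_test) / (AUC_ref/D_ref)
      = (853.1/750) / (588.3/500)
      = 1.13747 / 1.1766 = 0.9667 = 96.67%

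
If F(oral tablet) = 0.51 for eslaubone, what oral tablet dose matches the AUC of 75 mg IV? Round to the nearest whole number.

For equal systemic exposure: F × D_ev = D_iv
D_ev = D_iv / F = 75 / 0.51 = 147.059 mg

D_oral = 147 mg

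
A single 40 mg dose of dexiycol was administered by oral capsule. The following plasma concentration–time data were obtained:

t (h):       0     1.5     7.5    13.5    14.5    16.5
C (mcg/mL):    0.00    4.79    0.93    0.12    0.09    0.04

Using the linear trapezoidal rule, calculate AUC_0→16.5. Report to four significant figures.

AUC = 24.14 mcg/mL·h

Trapezoidal AUC_0→16.5:
  [0→1.5]: (0.00+4.79)/2 × 1.5 = 3.5925
  [1.5→7.5]: (4.79+0.93)/2 × 6 = 17.16
  [7.5→13.5]: (0.93+0.12)/2 × 6 = 3.15
  [13.5→14.5]: (0.12+0.09)/2 × 1 = 0.105
  [14.5→16.5]: (0.09+0.04)/2 × 2 = 0.13
  Sum = 24.1375 mcg/mL·h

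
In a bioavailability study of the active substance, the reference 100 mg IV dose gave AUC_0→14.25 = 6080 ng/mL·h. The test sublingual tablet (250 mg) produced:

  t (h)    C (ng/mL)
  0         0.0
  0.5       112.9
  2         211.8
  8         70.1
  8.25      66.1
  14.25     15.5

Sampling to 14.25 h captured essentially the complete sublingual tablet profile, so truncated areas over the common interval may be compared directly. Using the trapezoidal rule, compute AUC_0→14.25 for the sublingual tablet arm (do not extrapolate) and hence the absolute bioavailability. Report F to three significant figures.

F = 0.0907

Trapezoidal AUC_0→14.25 (sublingual tablet):
  [0→0.5]: (0.0+112.9)/2 × 0.5 = 28.225
  [0.5→2]: (112.9+211.8)/2 × 1.5 = 243.525
  [2→8]: (211.8+70.1)/2 × 6 = 845.7
  [8→8.25]: (70.1+66.1)/2 × 0.25 = 17.025
  [8.25→14.25]: (66.1+15.5)/2 × 6 = 244.8
  Sum = 1379.275 ng/mL·h
F = (AUC_ev/D_ev)/(AUC_iv/D_iv) = (1379.275/250)/(6080/100) = 5.5171/60.8 = 0.0907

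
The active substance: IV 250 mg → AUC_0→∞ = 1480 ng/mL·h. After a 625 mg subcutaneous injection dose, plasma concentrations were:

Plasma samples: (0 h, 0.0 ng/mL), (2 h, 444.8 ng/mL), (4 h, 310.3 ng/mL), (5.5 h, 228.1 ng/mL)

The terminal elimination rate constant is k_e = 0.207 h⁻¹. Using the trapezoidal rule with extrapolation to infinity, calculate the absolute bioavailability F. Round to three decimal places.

Trapezoidal AUC_0→5.5 (subcutaneous injection):
  [0→2]: (0.0+444.8)/2 × 2 = 444.8
  [2→4]: (444.8+310.3)/2 × 2 = 755.1
  [4→5.5]: (310.3+228.1)/2 × 1.5 = 403.8
  Sum = 1603.7 ng/mL·h
Tail: C_last/k_e = 228.1/0.207 = 1101.932
AUC_0→∞ (subcutaneous injection) = 1603.7 + 1101.932 = 2705.632 ng/mL·h
F = (AUC_ev/D_ev)/(AUC_iv/D_iv) = (2705.632/625)/(1480/250) = 4.3290112/5.92 = 0.7313

F = 0.731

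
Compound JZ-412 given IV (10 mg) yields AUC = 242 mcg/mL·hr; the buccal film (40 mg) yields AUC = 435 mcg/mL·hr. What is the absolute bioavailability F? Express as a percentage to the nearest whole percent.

F = (AUC_ev / D_ev) / (AUC_iv / D_iv)
  = (435/40) / (242/10)
  = 10.875 / 24.2 = 0.4494
  = 44.94%

F = 45%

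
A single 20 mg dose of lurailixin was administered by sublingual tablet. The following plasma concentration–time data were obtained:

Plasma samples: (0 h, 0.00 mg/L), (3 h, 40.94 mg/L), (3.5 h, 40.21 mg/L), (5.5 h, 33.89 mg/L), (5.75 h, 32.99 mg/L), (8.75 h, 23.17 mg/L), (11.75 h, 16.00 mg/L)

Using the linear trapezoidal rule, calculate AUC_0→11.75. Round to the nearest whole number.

Trapezoidal AUC_0→11.75:
  [0→3]: (0.00+40.94)/2 × 3 = 61.41
  [3→3.5]: (40.94+40.21)/2 × 0.5 = 20.2875
  [3.5→5.5]: (40.21+33.89)/2 × 2 = 74.1
  [5.5→5.75]: (33.89+32.99)/2 × 0.25 = 8.36
  [5.75→8.75]: (32.99+23.17)/2 × 3 = 84.24
  [8.75→11.75]: (23.17+16.00)/2 × 3 = 58.755
  Sum = 307.1525 mg/L·h

AUC = 307 mg/L·h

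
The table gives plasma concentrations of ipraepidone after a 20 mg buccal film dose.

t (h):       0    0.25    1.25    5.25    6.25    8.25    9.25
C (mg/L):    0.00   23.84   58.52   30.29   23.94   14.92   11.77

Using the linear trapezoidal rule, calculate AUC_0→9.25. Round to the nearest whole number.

AUC = 301 mg/L·h

Trapezoidal AUC_0→9.25:
  [0→0.25]: (0.00+23.84)/2 × 0.25 = 2.98
  [0.25→1.25]: (23.84+58.52)/2 × 1 = 41.18
  [1.25→5.25]: (58.52+30.29)/2 × 4 = 177.62
  [5.25→6.25]: (30.29+23.94)/2 × 1 = 27.115
  [6.25→8.25]: (23.94+14.92)/2 × 2 = 38.86
  [8.25→9.25]: (14.92+11.77)/2 × 1 = 13.345
  Sum = 301.1 mg/L·h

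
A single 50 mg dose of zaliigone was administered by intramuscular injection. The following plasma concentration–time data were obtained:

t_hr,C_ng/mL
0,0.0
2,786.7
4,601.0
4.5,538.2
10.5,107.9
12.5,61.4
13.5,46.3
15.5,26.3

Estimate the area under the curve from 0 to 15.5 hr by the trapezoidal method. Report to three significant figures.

AUC = 4690 ng/mL·hr

Trapezoidal AUC_0→15.5:
  [0→2]: (0.0+786.7)/2 × 2 = 786.7
  [2→4]: (786.7+601.0)/2 × 2 = 1387.7
  [4→4.5]: (601.0+538.2)/2 × 0.5 = 284.8
  [4.5→10.5]: (538.2+107.9)/2 × 6 = 1938.3
  [10.5→12.5]: (107.9+61.4)/2 × 2 = 169.3
  [12.5→13.5]: (61.4+46.3)/2 × 1 = 53.85
  [13.5→15.5]: (46.3+26.3)/2 × 2 = 72.6
  Sum = 4693.25 ng/mL·hr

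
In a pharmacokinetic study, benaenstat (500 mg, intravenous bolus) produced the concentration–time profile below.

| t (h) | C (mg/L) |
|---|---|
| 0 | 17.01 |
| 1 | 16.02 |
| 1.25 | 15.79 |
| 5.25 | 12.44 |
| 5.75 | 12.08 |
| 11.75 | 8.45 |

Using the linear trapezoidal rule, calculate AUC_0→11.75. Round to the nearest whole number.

AUC = 145 mg/L·h

Trapezoidal AUC_0→11.75:
  [0→1]: (17.01+16.02)/2 × 1 = 16.515
  [1→1.25]: (16.02+15.79)/2 × 0.25 = 3.97625
  [1.25→5.25]: (15.79+12.44)/2 × 4 = 56.46
  [5.25→5.75]: (12.44+12.08)/2 × 0.5 = 6.13
  [5.75→11.75]: (12.08+8.45)/2 × 6 = 61.59
  Sum = 144.67125 mg/L·h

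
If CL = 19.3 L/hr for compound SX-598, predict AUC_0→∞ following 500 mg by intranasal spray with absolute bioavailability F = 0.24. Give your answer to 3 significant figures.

AUC_0→∞ = F × Dose / CL
        = 0.24 × 500 / 19.3 = 6.21762 mg/L·hr

AUC = 6.22 mg/L·hr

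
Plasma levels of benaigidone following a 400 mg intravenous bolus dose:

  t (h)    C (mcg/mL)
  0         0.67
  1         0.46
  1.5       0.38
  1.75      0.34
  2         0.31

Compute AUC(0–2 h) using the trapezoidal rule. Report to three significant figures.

AUC = 0.946 mcg/mL·h

Trapezoidal AUC_0→2:
  [0→1]: (0.67+0.46)/2 × 1 = 0.565
  [1→1.5]: (0.46+0.38)/2 × 0.5 = 0.21
  [1.5→1.75]: (0.38+0.34)/2 × 0.25 = 0.09
  [1.75→2]: (0.34+0.31)/2 × 0.25 = 0.08125
  Sum = 0.94625 mcg/mL·h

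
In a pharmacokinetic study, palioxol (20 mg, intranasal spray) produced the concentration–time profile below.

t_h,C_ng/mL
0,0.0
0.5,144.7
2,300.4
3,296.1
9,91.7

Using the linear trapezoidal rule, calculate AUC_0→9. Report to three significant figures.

AUC = 1830 ng/mL·h

Trapezoidal AUC_0→9:
  [0→0.5]: (0.0+144.7)/2 × 0.5 = 36.175
  [0.5→2]: (144.7+300.4)/2 × 1.5 = 333.825
  [2→3]: (300.4+296.1)/2 × 1 = 298.25
  [3→9]: (296.1+91.7)/2 × 6 = 1163.4
  Sum = 1831.65 ng/mL·h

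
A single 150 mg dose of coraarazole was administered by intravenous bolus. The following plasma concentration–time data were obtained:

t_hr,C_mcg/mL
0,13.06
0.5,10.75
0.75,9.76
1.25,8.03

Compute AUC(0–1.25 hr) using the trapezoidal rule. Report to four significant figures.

AUC = 12.96 mcg/mL·hr

Trapezoidal AUC_0→1.25:
  [0→0.5]: (13.06+10.75)/2 × 0.5 = 5.9525
  [0.5→0.75]: (10.75+9.76)/2 × 0.25 = 2.56375
  [0.75→1.25]: (9.76+8.03)/2 × 0.5 = 4.4475
  Sum = 12.96375 mcg/mL·hr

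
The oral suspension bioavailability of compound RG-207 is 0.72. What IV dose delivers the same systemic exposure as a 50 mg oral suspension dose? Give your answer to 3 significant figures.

Systemic exposure from an extravascular dose = F × D_ev, so the equivalent IV dose is F × D_ev.
D_iv = F × D_ev = 0.72 × 50 = 36 mg

D_iv = 36.0 mg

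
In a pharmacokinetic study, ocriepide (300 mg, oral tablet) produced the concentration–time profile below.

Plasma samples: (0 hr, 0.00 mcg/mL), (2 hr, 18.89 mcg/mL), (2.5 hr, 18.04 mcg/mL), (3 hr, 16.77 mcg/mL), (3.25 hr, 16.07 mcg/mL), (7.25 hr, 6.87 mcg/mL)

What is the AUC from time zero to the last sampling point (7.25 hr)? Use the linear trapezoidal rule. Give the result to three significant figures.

AUC = 86.8 mcg/mL·hr

Trapezoidal AUC_0→7.25:
  [0→2]: (0.00+18.89)/2 × 2 = 18.89
  [2→2.5]: (18.89+18.04)/2 × 0.5 = 9.2325
  [2.5→3]: (18.04+16.77)/2 × 0.5 = 8.7025
  [3→3.25]: (16.77+16.07)/2 × 0.25 = 4.105
  [3.25→7.25]: (16.07+6.87)/2 × 4 = 45.88
  Sum = 86.81 mcg/mL·hr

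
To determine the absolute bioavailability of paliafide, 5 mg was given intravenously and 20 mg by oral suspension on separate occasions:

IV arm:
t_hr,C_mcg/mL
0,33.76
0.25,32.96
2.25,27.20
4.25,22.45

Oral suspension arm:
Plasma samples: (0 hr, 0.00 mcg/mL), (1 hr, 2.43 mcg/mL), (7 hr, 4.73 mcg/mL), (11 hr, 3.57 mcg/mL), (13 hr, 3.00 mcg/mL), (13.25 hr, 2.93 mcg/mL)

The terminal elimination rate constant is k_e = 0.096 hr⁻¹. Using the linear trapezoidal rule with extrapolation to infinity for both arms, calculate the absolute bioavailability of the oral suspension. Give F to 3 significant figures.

Trapezoidal AUC_0→4.25 (IV):
  [0→0.25]: (33.76+32.96)/2 × 0.25 = 8.34
  [0.25→2.25]: (32.96+27.20)/2 × 2 = 60.16
  [2.25→4.25]: (27.20+22.45)/2 × 2 = 49.65
  Sum = 118.15 mcg/mL·hr
IV tail: 22.45/0.096 = 233.854; AUC_iv,0→∞ = 118.15 + 233.854 = 352.004 mcg/mL·hr
Trapezoidal AUC_0→13.25 (oral suspension):
  [0→1]: (0.00+2.43)/2 × 1 = 1.215
  [1→7]: (2.43+4.73)/2 × 6 = 21.48
  [7→11]: (4.73+3.57)/2 × 4 = 16.6
  [11→13]: (3.57+3.00)/2 × 2 = 6.57
  [13→13.25]: (3.00+2.93)/2 × 0.25 = 0.74125
  Sum = 46.60625 mcg/mL·hr
oral suspension tail: 2.93/0.096 = 30.521; AUC_ev,0→∞ = 46.60625 + 30.521 = 77.12725 mcg/mL·hr
F = (AUC_ev/D_ev)/(AUC_iv/D_iv) = (77.12725/20)/(352.004/5) = 3.8563625/70.4008 = 0.0548

F = 0.0548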